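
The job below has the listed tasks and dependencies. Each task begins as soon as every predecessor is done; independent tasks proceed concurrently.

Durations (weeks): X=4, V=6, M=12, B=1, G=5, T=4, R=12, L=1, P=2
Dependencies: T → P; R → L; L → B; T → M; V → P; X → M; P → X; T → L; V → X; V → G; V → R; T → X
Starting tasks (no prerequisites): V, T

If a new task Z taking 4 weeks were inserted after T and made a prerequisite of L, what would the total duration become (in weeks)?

Originally the job takes 24 weeks.
With Z inserted, L now waits for max(R, T, Z).
New critical path: V→P→X→M = 6+2+4+12 = 24 ⇒ 24 weeks.

24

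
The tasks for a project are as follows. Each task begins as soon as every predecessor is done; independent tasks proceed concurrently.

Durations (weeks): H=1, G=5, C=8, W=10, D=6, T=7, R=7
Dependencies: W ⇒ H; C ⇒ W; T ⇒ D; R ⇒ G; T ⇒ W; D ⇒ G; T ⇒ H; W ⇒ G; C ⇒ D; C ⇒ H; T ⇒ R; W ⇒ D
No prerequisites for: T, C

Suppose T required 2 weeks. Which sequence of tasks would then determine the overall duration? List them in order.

C, W, D, G

Actual critical path: C→W→D→G = 8+10+6+5 = 29 ⇒ 29 weeks.
The longest path through T is only 28 weeks, so T has float 1.
The critical path is still C→W→D→G; finish is now 29 weeks.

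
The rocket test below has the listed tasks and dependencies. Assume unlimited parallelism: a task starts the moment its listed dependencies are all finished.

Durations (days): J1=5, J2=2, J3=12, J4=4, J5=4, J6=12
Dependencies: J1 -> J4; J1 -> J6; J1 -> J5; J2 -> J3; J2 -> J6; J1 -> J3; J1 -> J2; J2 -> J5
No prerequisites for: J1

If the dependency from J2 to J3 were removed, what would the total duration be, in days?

19

Original critical path: J1→J2→J3 = 5+2+12 = 19 ⇒ 19 days.
Without J2→J3, J3's earliest start moves from 7 to 5.
New critical path: J1→J2→J6 = 5+2+12 = 19 ⇒ 19 days.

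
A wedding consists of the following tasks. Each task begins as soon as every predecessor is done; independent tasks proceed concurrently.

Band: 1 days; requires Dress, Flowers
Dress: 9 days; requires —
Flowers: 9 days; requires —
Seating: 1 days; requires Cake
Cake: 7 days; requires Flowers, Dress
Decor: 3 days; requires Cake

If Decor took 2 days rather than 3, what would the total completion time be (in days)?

Actual critical path: Dress→Cake→Decor = 9+7+3 = 19 ⇒ 19 days.
Since Decor is critical, the -1 change carries straight to that chain (now 18 days).
The critical path is still Dress→Cake→Decor; finish is now 18 days.

18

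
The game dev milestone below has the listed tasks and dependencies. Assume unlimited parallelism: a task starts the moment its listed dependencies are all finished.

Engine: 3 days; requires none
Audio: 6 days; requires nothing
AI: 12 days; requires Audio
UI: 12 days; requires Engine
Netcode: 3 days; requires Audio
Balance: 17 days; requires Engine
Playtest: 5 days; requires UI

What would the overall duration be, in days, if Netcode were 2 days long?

Actual critical path: Engine→UI→Playtest = 3+12+5 = 20 ⇒ 20 days.
Netcode has 11 days of float (longest path through it is 9).
That remains the longest chain; total 20 days.

20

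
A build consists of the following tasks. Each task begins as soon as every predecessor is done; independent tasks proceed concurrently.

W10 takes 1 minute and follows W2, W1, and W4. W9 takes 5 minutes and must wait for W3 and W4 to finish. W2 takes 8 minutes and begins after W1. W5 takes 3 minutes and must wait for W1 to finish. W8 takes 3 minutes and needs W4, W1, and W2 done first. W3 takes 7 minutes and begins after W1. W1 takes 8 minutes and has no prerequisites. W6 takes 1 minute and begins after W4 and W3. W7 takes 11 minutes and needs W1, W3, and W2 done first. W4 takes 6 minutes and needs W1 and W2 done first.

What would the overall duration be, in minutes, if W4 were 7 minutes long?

Baseline: W1→W2→W4→W9 = 8+8+6+5 = 27 → 27 minutes.
W4 lies on that path, so at 7 minutes the path becomes 28 minutes.
No other chain overtakes it, so the finish is 28 minutes.

28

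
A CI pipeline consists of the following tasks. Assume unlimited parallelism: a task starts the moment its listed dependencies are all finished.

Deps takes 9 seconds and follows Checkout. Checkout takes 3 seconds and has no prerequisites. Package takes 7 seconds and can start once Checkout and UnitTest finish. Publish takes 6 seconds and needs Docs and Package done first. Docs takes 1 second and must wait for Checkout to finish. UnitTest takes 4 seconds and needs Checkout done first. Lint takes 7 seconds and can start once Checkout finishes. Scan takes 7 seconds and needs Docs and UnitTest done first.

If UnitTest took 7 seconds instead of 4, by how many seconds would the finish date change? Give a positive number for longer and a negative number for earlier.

Actual critical path: Checkout→UnitTest→Package→Publish = 3+4+7+6 = 20 ⇒ 20 seconds.
UnitTest lies on that path, so at 7 seconds the path becomes 23 seconds.
No other chain overtakes it, so the finish is 23 seconds.
Change in finish: 23 − 20 = +3 seconds.

3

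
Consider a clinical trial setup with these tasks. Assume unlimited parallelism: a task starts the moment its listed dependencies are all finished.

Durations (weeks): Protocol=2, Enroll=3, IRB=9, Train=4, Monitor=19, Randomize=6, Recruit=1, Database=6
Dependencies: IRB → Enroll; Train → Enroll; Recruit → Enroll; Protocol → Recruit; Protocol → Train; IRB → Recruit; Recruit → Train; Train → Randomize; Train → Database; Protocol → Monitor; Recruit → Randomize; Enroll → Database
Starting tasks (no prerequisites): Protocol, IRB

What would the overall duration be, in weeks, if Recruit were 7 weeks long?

29

As given, the longest chain is IRB→Recruit→Train→Enroll→Database = 9+1+4+3+6 = 23, so the finish is 23 weeks.
Since Recruit is critical, the +6 change carries straight to that chain (now 29 weeks).
No other chain overtakes it, so the finish is 29 weeks.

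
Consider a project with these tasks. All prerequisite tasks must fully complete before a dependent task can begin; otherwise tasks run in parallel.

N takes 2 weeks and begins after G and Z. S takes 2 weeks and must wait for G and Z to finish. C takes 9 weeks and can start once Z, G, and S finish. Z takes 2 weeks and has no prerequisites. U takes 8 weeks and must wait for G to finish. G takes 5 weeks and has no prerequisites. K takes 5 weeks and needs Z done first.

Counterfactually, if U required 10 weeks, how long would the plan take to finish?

16

Baseline: G→S→C = 5+2+9 = 16 → 16 weeks.
U has 3 weeks of float (longest path through it is 13).
The critical path is still G→S→C; finish is now 16 weeks.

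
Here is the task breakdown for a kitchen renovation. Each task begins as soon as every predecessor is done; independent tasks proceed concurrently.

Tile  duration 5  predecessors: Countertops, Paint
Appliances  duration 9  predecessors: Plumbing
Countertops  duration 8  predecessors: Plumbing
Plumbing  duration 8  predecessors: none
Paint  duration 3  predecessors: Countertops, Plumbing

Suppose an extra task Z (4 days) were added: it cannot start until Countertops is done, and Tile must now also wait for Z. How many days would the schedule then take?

Originally the schedule takes 24 days.
With Z inserted, Tile now waits for max(Countertops, Paint, Z).
New critical path: Plumbing→Countertops→Z→Tile = 8+8+4+5 = 25 ⇒ 25 days.

25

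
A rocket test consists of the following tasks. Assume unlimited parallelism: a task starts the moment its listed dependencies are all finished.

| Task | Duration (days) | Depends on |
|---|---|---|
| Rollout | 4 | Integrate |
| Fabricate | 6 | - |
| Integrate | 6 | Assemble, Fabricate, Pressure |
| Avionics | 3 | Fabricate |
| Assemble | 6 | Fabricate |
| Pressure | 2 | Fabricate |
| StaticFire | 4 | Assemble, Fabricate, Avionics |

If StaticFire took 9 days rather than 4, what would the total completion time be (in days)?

As given, the longest chain is Fabricate→Assemble→Integrate→Rollout = 6+6+6+4 = 22, so the finish is 22 days.
The longest path through StaticFire is only 16 days, so StaticFire has float 6.
That remains the longest chain; total 22 days.

22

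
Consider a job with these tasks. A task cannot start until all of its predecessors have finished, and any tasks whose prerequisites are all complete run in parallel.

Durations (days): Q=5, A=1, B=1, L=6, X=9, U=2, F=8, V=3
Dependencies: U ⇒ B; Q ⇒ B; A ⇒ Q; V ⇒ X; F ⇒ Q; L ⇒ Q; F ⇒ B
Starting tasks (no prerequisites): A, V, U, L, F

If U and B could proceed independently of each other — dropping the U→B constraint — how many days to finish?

14

Before: longest chain F→Q→B = 8+5+1 = 14, finish 14.
Dropping U→B doesn't change B's earliest start (13); another predecessor still binds.
The longest chain is now F→Q→B = 8+5+1 = 14, so the project takes 14 days.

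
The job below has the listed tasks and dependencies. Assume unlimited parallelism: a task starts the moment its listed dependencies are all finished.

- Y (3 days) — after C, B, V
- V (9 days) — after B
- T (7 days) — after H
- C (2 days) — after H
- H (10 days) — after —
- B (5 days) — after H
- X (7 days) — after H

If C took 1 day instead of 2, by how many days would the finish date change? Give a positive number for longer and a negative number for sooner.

0

Actual critical path: H→B→V→Y = 10+5+9+3 = 27 ⇒ 27 days.
C is off the critical path — its longest chain is 15 days, giving 12 of slack.
The critical path is still H→B→V→Y; finish is now 27 days.
Change in finish: 27 − 27 = +0 days.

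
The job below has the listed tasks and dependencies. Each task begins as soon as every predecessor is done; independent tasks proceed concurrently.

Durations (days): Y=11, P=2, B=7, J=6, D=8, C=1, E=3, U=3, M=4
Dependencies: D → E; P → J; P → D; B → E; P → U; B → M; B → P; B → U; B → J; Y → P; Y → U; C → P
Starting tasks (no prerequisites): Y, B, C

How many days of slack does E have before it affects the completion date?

0

Critical path: Y→P→D→E = 11+2+8+3 = 24, so the finish is 24 days.
The longest chain containing E totals 24 days.
Slack of E = 21 − 21 = 0 days.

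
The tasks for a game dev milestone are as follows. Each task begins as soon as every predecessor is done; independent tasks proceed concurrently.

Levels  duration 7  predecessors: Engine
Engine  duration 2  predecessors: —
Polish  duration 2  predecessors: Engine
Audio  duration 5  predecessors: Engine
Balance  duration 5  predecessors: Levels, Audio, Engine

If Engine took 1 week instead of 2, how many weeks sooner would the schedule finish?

Critical path before the change: Engine→Levels→Balance = 2+7+5 = 14 giving 14 weeks.
Engine lies on that path, so at 1 week the path becomes 13 weeks.
The critical path is still Engine→Levels→Balance; finish is now 13 weeks.
Change in finish: 13 − 14 = -1 weeks.

1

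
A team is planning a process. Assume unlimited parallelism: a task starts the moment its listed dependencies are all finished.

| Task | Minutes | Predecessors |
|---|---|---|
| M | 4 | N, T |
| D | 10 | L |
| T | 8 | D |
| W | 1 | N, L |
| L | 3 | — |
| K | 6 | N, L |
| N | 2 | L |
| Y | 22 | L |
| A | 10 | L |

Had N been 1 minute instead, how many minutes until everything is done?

25

Baseline: L→D→T→M = 3+10+8+4 = 25 → 25 minutes.
The longest path through N is only 11 minutes, so N has float 14.
The critical path is still L→D→T→M; finish is now 25 minutes.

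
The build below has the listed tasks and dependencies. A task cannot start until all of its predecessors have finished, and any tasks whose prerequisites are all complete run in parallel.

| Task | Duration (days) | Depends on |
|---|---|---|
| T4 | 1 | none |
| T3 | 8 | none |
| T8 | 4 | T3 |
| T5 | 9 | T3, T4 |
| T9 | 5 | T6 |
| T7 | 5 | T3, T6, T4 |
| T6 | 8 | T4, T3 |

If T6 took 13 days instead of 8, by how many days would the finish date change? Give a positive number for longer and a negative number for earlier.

Baseline: T3→T6→T7 = 8+8+5 = 21 → 21 days.
Since T6 is critical, the +5 change carries straight to that chain (now 26 days).
That remains the longest chain; total 26 days.
Change in finish: 26 − 21 = +5 days.

5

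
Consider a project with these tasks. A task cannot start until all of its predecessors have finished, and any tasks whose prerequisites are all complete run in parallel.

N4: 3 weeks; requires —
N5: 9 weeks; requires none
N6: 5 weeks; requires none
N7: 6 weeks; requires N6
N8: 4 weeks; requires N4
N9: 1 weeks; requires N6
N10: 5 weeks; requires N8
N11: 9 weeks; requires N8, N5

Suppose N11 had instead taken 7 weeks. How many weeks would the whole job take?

Actual critical path: N5→N11 = 9+9 = 18 ⇒ 18 weeks.
Since N11 is critical, the -2 change carries straight to that chain (now 16 weeks).
No other chain overtakes it, so the finish is 16 weeks.

16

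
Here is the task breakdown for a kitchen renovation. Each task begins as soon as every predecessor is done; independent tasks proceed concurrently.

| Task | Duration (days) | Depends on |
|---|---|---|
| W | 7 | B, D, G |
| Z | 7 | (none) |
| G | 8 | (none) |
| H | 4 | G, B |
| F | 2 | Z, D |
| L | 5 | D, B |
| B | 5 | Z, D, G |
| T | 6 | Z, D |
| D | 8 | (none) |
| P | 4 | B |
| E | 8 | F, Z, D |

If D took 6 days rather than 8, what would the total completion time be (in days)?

Baseline: D→B→W = 8+5+7 = 20 → 20 days.
D is on the critical path; changing it to 6 makes that path 18 days.
Now G→B→W = 8+5+7 = 20 is longest, so the finish becomes 20 days.

20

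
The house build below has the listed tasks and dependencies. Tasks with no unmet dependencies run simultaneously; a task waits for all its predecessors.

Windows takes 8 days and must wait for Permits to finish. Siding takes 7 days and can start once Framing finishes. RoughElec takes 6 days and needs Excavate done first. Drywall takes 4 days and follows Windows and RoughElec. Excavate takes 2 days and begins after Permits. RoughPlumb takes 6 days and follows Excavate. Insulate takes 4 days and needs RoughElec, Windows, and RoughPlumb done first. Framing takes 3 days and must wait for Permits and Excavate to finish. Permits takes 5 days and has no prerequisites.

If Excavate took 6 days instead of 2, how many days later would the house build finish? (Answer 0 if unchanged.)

4

As given, the longest chain is Permits→Excavate→Framing→Siding = 5+2+3+7 = 17, so the finish is 17 days.
Since Excavate is critical, the +4 change carries straight to that chain (now 21 days).
The critical path is still Permits→Excavate→Framing→Siding; finish is now 21 days.
Change in finish: 21 − 17 = +4 days.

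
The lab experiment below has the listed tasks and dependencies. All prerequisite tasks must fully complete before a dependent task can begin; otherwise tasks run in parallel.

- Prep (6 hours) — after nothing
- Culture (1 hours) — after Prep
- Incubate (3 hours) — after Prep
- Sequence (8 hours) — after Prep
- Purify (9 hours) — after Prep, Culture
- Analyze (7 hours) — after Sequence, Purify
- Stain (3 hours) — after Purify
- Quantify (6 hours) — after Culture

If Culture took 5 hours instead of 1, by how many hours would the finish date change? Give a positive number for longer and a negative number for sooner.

4

Baseline: Prep→Culture→Purify→Analyze = 6+1+9+7 = 23 → 23 hours.
Culture is on the critical path; changing it to 5 makes that path 27 hours.
The critical path is still Prep→Culture→Purify→Analyze; finish is now 27 hours.
Change in finish: 27 − 23 = +4 hours.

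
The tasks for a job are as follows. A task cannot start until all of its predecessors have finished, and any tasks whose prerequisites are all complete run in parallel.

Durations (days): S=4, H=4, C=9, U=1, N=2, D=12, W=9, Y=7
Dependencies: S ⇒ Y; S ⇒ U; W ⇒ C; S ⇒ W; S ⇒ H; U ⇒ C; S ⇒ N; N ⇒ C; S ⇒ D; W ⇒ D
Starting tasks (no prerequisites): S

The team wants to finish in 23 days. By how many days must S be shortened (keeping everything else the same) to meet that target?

2

Current finish: 25 days; target: 23.
S is on every critical path, so each day cut from S cuts the finish by one (this holds down to a finish of 22).
Need 25 − 23 = 2 days off S → S becomes 2 days, finish becomes 23.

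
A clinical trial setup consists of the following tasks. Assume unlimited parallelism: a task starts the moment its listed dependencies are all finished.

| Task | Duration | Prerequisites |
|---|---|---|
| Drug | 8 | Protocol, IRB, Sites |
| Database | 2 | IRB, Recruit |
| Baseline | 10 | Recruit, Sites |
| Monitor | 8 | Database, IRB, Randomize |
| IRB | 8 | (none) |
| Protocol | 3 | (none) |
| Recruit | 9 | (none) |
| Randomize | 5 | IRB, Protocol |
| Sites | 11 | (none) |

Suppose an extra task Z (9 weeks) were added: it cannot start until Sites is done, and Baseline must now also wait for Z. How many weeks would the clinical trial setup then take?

Originally the clinical trial setup takes 21 weeks.
With Z inserted, Baseline now waits for max(Recruit, Sites, Z).
New critical path: Sites→Z→Baseline = 11+9+10 = 30 ⇒ 30 weeks.

30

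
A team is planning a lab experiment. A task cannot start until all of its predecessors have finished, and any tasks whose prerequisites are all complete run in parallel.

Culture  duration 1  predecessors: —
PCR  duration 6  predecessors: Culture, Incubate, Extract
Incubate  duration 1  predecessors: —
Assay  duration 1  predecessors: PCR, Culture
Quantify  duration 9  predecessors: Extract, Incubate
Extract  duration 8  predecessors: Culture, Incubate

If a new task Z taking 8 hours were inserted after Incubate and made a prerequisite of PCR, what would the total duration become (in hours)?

Originally the plan takes 18 hours.
With Z inserted, PCR now waits for max(Culture, Incubate, Extract, Z).
New critical path: Culture→Extract→Quantify = 1+8+9 = 18 ⇒ 18 hours.

18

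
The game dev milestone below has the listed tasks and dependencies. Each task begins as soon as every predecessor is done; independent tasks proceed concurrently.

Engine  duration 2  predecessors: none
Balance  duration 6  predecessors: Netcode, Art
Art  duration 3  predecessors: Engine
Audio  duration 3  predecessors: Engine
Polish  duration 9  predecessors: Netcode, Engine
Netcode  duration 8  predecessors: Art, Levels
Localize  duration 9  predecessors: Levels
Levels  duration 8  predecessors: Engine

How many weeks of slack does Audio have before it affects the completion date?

22

The longest chain is Engine→Levels→Netcode→Polish = 2+8+8+9 = 27; overall finish 27 weeks.
Longest path through Audio: 5 weeks (earliest finish 5, latest finish 27).
So Audio can slip 27 − 5 = 22 weeks.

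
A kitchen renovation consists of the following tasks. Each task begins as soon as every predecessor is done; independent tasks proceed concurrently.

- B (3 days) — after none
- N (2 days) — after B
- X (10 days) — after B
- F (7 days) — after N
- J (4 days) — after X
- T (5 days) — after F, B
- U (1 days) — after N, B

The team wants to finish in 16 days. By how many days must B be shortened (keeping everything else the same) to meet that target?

Current finish: 17 days; target: 16.
B is on every critical path, so each day cut from B cuts the finish by one (this holds down to a finish of 15).
Need 17 − 16 = 1 day off B → B becomes 2 days, finish becomes 16.

1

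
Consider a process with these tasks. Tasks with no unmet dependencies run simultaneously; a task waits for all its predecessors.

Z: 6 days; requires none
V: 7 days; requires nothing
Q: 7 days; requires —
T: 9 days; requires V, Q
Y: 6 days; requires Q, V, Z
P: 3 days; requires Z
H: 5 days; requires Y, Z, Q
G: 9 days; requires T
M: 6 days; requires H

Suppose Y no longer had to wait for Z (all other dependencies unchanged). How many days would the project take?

Original critical path: V→T→G = 7+9+9 = 25 ⇒ 25 days.
Dropping Z→Y doesn't change Y's earliest start (7); another predecessor still binds.
The longest chain is now V→T→G = 7+9+9 = 25, so the project takes 25 days.

25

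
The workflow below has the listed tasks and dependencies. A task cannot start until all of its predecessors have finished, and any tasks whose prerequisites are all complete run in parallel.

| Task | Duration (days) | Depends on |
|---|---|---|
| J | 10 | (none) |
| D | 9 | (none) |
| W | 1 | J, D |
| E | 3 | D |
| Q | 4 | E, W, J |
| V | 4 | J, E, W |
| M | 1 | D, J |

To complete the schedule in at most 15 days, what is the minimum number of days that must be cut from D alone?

Current finish: 16 days; target: 15.
D is on every critical path, so each day cut from D cuts the finish by one (this holds down to a finish of 15).
Need 16 − 15 = 1 day off D → D becomes 8 days, finish becomes 15.

1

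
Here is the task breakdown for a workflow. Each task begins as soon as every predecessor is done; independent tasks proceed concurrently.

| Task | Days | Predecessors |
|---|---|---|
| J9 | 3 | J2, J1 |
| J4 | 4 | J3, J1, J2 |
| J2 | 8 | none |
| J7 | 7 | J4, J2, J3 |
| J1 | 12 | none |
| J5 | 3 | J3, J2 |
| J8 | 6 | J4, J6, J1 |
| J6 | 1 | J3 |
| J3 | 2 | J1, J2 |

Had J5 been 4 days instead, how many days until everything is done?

25

As given, the longest chain is J1→J3→J4→J7 = 12+2+4+7 = 25, so the finish is 25 days.
J5 has 8 days of float (longest path through it is 17).
The critical path is still J1→J3→J4→J7; finish is now 25 days.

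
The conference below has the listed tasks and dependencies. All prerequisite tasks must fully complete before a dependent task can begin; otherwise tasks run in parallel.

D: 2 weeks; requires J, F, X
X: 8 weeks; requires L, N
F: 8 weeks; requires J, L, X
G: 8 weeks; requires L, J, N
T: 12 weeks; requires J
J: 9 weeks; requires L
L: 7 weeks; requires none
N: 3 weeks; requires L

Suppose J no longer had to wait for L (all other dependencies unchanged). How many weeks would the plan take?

Before: longest chain L→N→X→F→D = 7+3+8+8+2 = 28, finish 28.
Without L→J, J's earliest start moves from 7 to 0.
New critical path: L→N→X→F→D = 7+3+8+8+2 = 28 ⇒ 28 weeks.

28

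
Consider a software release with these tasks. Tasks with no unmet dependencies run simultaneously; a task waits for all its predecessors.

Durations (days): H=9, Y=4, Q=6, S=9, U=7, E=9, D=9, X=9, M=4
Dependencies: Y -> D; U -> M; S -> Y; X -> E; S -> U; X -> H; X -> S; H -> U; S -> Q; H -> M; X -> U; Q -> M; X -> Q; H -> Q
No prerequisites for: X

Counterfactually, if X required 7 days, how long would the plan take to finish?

Critical path before the change: X→S→Y→D = 9+9+4+9 = 31 giving 31 days.
X is on the critical path; changing it to 7 makes that path 29 days.
The critical path is still X→S→Y→D; finish is now 29 days.

29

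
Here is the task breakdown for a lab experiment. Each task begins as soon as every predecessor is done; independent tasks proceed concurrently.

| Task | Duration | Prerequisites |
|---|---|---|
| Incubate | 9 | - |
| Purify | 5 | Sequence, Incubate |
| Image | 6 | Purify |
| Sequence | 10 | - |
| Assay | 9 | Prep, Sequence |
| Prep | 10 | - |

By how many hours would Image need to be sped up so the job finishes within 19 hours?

2

Current finish: 21 hours; target: 19.
Image is on every critical path, so each hour cut from Image cuts the finish by one (this holds down to a finish of 19).
Need 21 − 19 = 2 hours off Image → Image becomes 4 hours, finish becomes 19.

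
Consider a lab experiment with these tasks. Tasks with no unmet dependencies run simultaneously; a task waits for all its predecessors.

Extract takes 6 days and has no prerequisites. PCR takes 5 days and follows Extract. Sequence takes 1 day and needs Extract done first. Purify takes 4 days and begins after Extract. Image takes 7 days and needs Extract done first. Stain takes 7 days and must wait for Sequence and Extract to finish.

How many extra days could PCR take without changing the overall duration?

Extract→Sequence→Stain = 6+1+7 = 14 sets the makespan at 14 days.
Longest path through PCR: 11 days (earliest finish 11, latest finish 14).
Slack of PCR = 9 − 6 = 3 days.

3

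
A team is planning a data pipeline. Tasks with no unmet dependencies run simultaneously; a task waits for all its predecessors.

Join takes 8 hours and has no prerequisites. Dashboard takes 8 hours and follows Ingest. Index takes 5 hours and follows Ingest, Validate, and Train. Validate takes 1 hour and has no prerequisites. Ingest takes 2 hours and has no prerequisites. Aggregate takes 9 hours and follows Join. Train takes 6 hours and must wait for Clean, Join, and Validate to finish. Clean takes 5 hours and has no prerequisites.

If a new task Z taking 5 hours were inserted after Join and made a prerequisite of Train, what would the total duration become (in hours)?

24

Originally the plan takes 19 hours.
With Z inserted, Train now waits for max(Clean, Join, Validate, Z).
New critical path: Join→Z→Train→Index = 8+5+6+5 = 24 ⇒ 24 hours.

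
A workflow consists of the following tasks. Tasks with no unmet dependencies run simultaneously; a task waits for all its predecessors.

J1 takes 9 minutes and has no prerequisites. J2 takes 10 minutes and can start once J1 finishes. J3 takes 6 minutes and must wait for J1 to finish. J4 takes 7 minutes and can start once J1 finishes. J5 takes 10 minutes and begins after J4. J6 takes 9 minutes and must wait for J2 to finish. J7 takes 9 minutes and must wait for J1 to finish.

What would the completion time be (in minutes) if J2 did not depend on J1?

26

With the dependency in place, J1→J2→J6 = 9+10+9 = 28 sets the finish at 28 minutes.
Without J1→J2, J2's earliest start moves from 9 to 0.
New critical path: J1→J4→J5 = 9+7+10 = 26 ⇒ 26 minutes.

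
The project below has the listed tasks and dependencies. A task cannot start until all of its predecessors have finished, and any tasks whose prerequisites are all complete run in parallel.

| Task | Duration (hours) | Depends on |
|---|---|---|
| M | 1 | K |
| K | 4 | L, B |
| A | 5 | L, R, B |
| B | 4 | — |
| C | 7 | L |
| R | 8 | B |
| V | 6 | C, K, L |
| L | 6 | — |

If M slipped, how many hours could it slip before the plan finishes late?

8

Critical path: L→C→V = 6+7+6 = 19, so the finish is 19 hours.
Longest path through M: 11 hours (earliest finish 11, latest finish 19).
So M can slip 19 − 11 = 8 hours.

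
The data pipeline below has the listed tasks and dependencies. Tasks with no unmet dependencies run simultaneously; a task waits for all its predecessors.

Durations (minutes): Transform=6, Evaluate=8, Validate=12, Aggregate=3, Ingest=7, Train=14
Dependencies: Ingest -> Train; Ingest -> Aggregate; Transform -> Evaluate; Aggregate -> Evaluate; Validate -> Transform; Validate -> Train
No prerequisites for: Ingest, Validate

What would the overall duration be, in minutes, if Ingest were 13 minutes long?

27

Actual critical path: Validate→Transform→Evaluate = 12+6+8 = 26 ⇒ 26 minutes.
The longest path through Ingest is only 21 minutes, so Ingest has float 5.
The binding chain switches to Ingest→Train = 13+14 = 27; finish 27 minutes.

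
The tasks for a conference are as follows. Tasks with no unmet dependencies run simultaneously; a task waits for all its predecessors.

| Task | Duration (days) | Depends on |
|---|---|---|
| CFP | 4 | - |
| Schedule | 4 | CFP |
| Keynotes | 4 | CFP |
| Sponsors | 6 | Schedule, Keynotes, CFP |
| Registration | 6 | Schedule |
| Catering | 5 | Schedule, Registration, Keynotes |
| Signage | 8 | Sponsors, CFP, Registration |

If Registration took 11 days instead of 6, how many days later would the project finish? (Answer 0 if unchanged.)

5

As given, the longest chain is CFP→Schedule→Registration→Signage = 4+4+6+8 = 22, so the finish is 22 days.
Registration lies on that path, so at 11 days the path becomes 27 days.
No other chain overtakes it, so the finish is 27 days.
Change in finish: 27 − 22 = +5 days.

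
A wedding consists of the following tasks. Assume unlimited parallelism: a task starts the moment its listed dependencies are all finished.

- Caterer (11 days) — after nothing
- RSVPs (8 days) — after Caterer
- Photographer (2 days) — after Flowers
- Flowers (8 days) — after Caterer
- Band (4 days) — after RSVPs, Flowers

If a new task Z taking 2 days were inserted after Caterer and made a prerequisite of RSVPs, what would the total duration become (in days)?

Originally the wedding takes 23 days.
With Z inserted, RSVPs now waits for max(Caterer, Z).
New critical path: Caterer→Z→RSVPs→Band = 11+2+8+4 = 25 ⇒ 25 days.

25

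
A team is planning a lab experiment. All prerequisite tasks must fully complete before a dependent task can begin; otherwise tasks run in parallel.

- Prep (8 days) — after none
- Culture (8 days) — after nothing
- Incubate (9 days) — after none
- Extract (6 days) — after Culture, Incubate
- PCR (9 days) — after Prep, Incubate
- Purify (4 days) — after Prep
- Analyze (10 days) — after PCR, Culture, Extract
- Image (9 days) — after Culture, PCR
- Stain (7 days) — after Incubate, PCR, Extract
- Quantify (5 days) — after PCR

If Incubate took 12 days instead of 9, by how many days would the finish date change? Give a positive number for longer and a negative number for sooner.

Baseline: Incubate→PCR→Analyze = 9+9+10 = 28 → 28 days.
Incubate is on the critical path; changing it to 12 makes that path 31 days.
That remains the longest chain; total 31 days.
Change in finish: 31 − 28 = +3 days.

3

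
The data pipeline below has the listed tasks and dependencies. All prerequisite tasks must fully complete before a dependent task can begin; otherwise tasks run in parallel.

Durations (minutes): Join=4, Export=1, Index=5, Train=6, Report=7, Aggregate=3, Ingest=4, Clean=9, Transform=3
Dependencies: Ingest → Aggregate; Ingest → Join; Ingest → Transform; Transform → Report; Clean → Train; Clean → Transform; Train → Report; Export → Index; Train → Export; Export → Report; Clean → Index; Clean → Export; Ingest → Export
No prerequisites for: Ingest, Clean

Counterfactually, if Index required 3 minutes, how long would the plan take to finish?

23

Actual critical path: Clean→Train→Export→Report = 9+6+1+7 = 23 ⇒ 23 minutes.
Index is off the critical path — its longest chain is 21 minutes, giving 2 of slack.
No other chain overtakes it, so the finish is 23 minutes.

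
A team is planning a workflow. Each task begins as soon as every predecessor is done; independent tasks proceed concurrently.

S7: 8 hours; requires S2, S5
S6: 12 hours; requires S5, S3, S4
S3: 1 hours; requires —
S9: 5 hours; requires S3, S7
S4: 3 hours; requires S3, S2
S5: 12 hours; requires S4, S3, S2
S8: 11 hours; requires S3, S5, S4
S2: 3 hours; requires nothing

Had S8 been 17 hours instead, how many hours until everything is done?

Critical path before the change: S2→S4→S5→S7→S9 = 3+3+12+8+5 = 31 giving 31 hours.
S8 has 2 hours of float (longest path through it is 29).
New critical path: S2→S4→S5→S8 = 3+3+12+17 = 35 ⇒ 35 hours.

35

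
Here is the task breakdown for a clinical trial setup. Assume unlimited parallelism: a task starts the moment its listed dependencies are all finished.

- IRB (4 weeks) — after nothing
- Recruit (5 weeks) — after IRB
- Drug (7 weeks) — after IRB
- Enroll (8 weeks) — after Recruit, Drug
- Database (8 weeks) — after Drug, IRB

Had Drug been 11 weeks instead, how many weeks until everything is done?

23

Baseline: IRB→Drug→Enroll = 4+7+8 = 19 → 19 weeks.
Drug lies on that path, so at 11 weeks the path becomes 23 weeks.
No other chain overtakes it, so the finish is 23 weeks.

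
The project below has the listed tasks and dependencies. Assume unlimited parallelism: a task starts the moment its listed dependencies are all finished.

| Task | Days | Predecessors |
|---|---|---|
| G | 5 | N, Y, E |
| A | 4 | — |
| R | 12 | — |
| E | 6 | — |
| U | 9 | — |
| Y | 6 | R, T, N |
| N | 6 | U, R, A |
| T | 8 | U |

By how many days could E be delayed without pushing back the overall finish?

R→N→Y→G = 12+6+6+5 = 29 sets the makespan at 29 days.
Longest path through E: 11 days (earliest finish 6, latest finish 24).
Slack of E = 18 − 0 = 18 days.

18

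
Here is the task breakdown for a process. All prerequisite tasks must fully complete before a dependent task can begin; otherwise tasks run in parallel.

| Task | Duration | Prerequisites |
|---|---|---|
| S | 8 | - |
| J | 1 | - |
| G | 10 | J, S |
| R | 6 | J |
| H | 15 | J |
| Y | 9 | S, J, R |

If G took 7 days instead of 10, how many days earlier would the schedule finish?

1

Baseline: S→G = 8+10 = 18 → 18 days.
Since G is critical, the -3 change carries straight to that chain (now 15 days).
New critical path: S→Y = 8+9 = 17 ⇒ 17 days.
Change in finish: 17 − 18 = -1 days.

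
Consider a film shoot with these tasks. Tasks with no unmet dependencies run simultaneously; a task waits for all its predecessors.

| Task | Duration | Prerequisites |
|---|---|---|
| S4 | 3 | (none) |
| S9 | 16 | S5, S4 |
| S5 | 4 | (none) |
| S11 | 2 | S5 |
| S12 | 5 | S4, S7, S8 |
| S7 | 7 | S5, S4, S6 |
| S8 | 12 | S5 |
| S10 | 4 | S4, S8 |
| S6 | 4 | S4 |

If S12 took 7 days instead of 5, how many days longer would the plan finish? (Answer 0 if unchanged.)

Actual critical path: S5→S8→S12 = 4+12+5 = 21 ⇒ 21 days.
S12 lies on that path, so at 7 days the path becomes 23 days.
No other chain overtakes it, so the finish is 23 days.
Change in finish: 23 − 21 = +2 days.

2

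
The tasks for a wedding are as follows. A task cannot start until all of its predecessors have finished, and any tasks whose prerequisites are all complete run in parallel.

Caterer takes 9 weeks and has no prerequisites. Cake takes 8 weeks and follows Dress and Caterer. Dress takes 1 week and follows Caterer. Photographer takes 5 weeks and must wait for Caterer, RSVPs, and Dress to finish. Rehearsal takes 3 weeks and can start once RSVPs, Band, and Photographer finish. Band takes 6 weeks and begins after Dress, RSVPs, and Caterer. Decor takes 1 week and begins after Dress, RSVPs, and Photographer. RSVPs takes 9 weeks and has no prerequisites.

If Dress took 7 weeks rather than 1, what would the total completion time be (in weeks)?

25

The binding path is Caterer→Dress→Band→Rehearsal = 9+1+6+3 = 19; finish at 19 weeks.
Dress lies on that path, so at 7 weeks the path becomes 25 weeks.
The critical path is still Caterer→Dress→Band→Rehearsal; finish is now 25 weeks.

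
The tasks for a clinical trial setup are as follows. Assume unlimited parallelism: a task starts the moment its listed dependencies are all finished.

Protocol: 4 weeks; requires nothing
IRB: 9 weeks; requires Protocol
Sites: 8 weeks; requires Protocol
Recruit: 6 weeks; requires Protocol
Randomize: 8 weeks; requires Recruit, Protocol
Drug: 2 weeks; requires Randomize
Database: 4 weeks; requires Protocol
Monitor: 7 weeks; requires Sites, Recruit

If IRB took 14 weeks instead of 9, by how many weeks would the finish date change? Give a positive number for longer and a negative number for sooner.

The binding path is Protocol→Recruit→Randomize→Drug = 4+6+8+2 = 20; finish at 20 weeks.
The longest path through IRB is only 13 weeks, so IRB has float 7.
That remains the longest chain; total 20 weeks.
Change in finish: 20 − 20 = +0 weeks.

0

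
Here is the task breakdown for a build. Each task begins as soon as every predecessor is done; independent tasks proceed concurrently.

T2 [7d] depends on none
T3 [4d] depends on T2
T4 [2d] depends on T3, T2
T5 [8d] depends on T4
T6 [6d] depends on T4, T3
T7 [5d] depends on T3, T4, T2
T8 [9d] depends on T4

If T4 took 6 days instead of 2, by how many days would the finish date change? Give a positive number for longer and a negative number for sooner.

4

Baseline: T2→T3→T4→T8 = 7+4+2+9 = 22 → 22 days.
Since T4 is critical, the +4 change carries straight to that chain (now 26 days).
That remains the longest chain; total 26 days.
Change in finish: 26 − 22 = +4 days.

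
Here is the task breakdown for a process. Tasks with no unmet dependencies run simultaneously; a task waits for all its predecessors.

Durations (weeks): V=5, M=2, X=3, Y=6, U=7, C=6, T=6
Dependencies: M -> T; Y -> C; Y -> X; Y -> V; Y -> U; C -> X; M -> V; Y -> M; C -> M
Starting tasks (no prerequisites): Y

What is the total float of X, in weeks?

The longest chain is Y→C→M→T = 6+6+2+6 = 20; overall finish 20 weeks.
The longest chain containing X totals 15 weeks.
Float = 20 − 15 = 5.

5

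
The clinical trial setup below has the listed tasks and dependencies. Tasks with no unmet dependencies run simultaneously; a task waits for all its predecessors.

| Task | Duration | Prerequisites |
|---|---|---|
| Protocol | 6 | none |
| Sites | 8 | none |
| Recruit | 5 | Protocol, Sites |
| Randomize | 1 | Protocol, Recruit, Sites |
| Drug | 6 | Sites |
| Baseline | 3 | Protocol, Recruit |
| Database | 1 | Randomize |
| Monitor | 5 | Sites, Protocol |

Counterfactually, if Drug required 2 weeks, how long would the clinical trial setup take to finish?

16

Actual critical path: Sites→Recruit→Baseline = 8+5+3 = 16 ⇒ 16 weeks.
The longest path through Drug is only 14 weeks, so Drug has float 2.
The critical path is still Sites→Recruit→Baseline; finish is now 16 weeks.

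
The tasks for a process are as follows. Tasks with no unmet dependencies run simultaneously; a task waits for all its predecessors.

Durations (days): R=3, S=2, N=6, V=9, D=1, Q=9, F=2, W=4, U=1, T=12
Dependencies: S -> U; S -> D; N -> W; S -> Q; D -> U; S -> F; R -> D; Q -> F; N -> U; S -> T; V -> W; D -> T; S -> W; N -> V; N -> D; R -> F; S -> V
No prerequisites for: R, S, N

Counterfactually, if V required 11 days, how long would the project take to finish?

21

The binding path is N→V→W = 6+9+4 = 19; finish at 19 days.
V lies on that path, so at 11 days the path becomes 21 days.
The critical path is still N→V→W; finish is now 21 days.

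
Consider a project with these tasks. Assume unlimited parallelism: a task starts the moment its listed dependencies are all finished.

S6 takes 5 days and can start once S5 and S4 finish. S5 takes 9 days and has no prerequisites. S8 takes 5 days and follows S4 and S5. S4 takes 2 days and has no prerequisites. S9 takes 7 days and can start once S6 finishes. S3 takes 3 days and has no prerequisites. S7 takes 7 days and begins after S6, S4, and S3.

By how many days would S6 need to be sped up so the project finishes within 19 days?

2

Current finish: 21 days; target: 19.
S6 is on every critical path, so each day cut from S6 cuts the finish by one (this holds down to a finish of 17).
Need 21 − 19 = 2 days off S6 → S6 becomes 3 days, finish becomes 19.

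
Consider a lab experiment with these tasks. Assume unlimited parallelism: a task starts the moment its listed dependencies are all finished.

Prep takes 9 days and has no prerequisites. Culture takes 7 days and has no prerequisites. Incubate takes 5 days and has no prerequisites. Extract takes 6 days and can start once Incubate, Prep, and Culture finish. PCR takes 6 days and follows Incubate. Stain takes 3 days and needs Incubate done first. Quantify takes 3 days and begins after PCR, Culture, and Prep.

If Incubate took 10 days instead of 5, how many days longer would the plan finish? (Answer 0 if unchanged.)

4

Actual critical path: Prep→Extract = 9+6 = 15 ⇒ 15 days.
Incubate has 1 day of float (longest path through it is 14).
Now Incubate→PCR→Quantify = 10+6+3 = 19 is longest, so the finish becomes 19 days.
Change in finish: 19 − 15 = +4 days.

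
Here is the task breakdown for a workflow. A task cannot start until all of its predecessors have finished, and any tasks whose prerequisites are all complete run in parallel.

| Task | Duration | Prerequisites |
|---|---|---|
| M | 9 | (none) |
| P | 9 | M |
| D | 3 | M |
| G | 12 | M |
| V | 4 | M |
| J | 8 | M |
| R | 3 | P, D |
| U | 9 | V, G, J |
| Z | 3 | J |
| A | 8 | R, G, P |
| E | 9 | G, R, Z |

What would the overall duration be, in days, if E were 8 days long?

The binding path is M→P→R→E = 9+9+3+9 = 30; finish at 30 days.
E is on the critical path; changing it to 8 makes that path 29 days.
Now M→G→U = 9+12+9 = 30 is longest, so the finish becomes 30 days.

30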